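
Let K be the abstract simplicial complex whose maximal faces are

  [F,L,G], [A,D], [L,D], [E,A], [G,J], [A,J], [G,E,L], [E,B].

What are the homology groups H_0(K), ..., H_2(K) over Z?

We work with the vertex ordering A < B < D < E < F < G < J < L. The simplices of K, each written with vertices in increasing order, are:

  0-simplices (8): A, B, D, E, F, G, J, L
  1-simplices (11): AD, AE, AJ, BE, DL, EG, EL, FG, FL, GJ, GL
  2-simplices (2): EGL, FGL

giving chain groups C_0 ≅ Z^8, C_1 ≅ Z^11, C_2 ≅ Z^2.

∂_1: C_1 → C_0 maps an edge to its endpoints' difference, ∂[p,q] = q − p. For instance
  ∂AE = E − A.
The 8×11 boundary matrix has rank 7 and Smith normal form diag(1,1,1,1,1,1,1).

The boundary map ∂_2: C_2 → C_1 sends each 2-simplex [p,q,r] to [q,r] − [p,r] + [p,q]. For instance
  ∂EGL = GL − EL + EG,
  ∂FGL = GL − FL + FG.
The resulting 11×2 matrix has rank 2, and its Smith normal form has invariant factors (1,1).

Computing H_k = (kernel of ∂_k) / (image of ∂_{k+1}):

  H_0: rank C_0 − rank ∂_1 = 8 − 7 = 1, and the invariant factors of ∂_1 are all 1, so H_0 = Z.
  H_1: rank ker ∂_1 − rank ∂_2 = (11 − 7) − 2 = 2, and the invariant factors of ∂_2 are all 1, so H_1 = Z^2.
  H_2: rank ker ∂_2 − rank ∂_3 = (2 − 2) − 0 = 0, and there is no ∂_3, so H_2 = 0.

H_0 = Z,  H_1 = Z^2,  H_2 = 0.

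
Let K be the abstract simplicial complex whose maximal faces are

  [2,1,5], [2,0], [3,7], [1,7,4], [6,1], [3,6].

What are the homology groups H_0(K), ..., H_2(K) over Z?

H_0 = Z,  H_1 = Z,  H_2 = 0.

K has 8 vertices, 10 edges, 2 triangles.
rank ∂_0 = 0, rank ∂_1 = 7 ⇒ b_0 = 8 − 0 − 7 = 1; all invariant factors of ∂_1 are 1 so no torsion. So H_0 ≅ Z.
rank ∂_1 = 7, rank ∂_2 = 2 ⇒ b_1 = 10 − 7 − 2 = 1; all invariant factors of ∂_2 are 1 so no torsion. So H_1 ≅ Z.
rank ∂_2 = 2, rank ∂_3 = 0 ⇒ b_2 = 2 − 2 − 0 = 0. So H_2 ≅ 0.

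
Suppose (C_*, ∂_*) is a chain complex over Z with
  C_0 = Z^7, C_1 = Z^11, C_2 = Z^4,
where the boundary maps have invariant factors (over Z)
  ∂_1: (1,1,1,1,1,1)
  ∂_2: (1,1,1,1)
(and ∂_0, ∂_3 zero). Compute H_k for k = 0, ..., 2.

H_0: b_0 = 7 − 0 − 6 = 1; torsion from ∂_1 factors > 1: none. So H_0 = Z.
H_1: b_1 = 11 − 6 − 4 = 1; torsion from ∂_2 factors > 1: none. So H_1 = Z.
H_2: b_2 = 4 − 4 − 0 = 0; torsion from ∂_3 factors > 1: none. So H_2 = 0.

H_0 = Z,  H_1 = Z,  H_2 = 0.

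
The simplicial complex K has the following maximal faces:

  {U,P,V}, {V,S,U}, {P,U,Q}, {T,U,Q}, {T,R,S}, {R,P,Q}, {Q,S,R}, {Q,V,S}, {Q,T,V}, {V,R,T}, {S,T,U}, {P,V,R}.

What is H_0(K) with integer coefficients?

H_0 ≅ Z.

Take the total order P < Q < R < S < T < U < V on the vertex set. Then K (dimension 2) consists of the simplices:

  0-simplices (7): P, Q, R, S, T, U, V
  1-simplices (18): PQ, PR, PU, PV, QR, QS, QT, QU, QV, RS, RT, RV, ST, SU, SV, TU, TV, UV
  2-simplices (12): PQR, PQU, PRV, PUV, QRS, QSV, QTU, QTV, RST, RTV, STU, SUV

Hence C_0 ≅ Z^7, C_1 ≅ Z^18, C_2 ≅ Z^12.

Boundary ∂_1: C_1 → C_0 maps an edge to its endpoints' difference, ∂[p,q] = q − p. For instance
  ∂QS = S − Q.
This gives a 7×18 integer matrix of rank 6; reducing to Smith normal form yields diagonal entries (1,1,1,1,1,1).

∂_2: C_2 → C_1 sends each 2-simplex [p,q,r] to [q,r] − [p,r] + [p,q]. For instance
  ∂SUV = UV − SV + SU,
  ∂QTU = TU − QU + QT.
This gives a 18×12 integer matrix of rank 12; reducing to Smith normal form yields diagonal entries (1,1,1,1,1,1,1,1,1,1,1,2).

Computing H_k = (kernel of ∂_k) / (image of ∂_{k+1}):

  H_0: rank C_0 − rank ∂_1 = 7 − 6 = 1, and the invariant factors of ∂_1 are all 1, so H_0 ≅ Z.

(K is a triangulation of the real projective plane RP^2.)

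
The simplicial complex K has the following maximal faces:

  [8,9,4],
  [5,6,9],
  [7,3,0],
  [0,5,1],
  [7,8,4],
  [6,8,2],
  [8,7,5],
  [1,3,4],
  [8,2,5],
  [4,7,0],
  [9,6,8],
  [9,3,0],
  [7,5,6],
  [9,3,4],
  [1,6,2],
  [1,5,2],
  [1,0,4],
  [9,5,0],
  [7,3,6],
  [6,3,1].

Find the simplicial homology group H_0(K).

H_0 = Z.

Order the vertices as 0 < 1 < 2 < 3 < 4 < 5 < 6 < 7 < 8 < 9. Listing each simplex with vertices in this order, K has dimension 2 with simplices:

  0-simplices (10): [0], [1], [2], [3], [4], [5], [6], [7], [8], [9]
  1-simplices (30): (30 of them)
  2-simplices (20): (20 of them)

giving chain groups C_0 ≅ Z^10, C_1 ≅ Z^30, C_2 ≅ Z^20.

The boundary map ∂_1: C_1 → C_0 maps an edge to its endpoints' difference, ∂[p,q] = q − p.
As a 10×30 matrix over Z this has rank 9, with invariant factors (1,1,1,1,1,1,1,1,1).

Boundary ∂_2: C_2 → C_1 acts by ∂[p,q,r] = [q,r] − [p,r] + [p,q]. For instance
  ∂[0,4,7] = [4,7] − [0,7] + [0,4],
  ∂[0,1,5] = [1,5] − [0,5] + [0,1].
This gives a 30×20 integer matrix of rank 20; reducing to Smith normal form yields diagonal entries (1,1,1,1,1,1,1,1,1,1,1,1,1,1,1,1,1,1,1,2).

From H_k ≅ ker(∂_k) / im(∂_{k+1}) we obtain:

  H_0: rank C_0 − rank ∂_1 = 10 − 9 = 1, and the invariant factors of ∂_1 are all 1, so H_0 ≅ Z.

(K is a triangulation of the Klein bottle.)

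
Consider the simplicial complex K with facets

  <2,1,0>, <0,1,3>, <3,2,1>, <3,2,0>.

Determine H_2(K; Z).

H_2 = Z.

K has 4 vertices, 6 edges, 4 triangles.
rank ∂_2 = 3, rank ∂_3 = 0 ⇒ b_2 = 4 − 3 − 0 = 1. So H_2 ≅ Z.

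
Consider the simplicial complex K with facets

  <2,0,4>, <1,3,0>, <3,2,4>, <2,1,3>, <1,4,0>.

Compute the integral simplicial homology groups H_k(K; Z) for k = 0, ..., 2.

We work with the vertex ordering 0 < 1 < 2 < 3 < 4. The simplices of K, each written with vertices in increasing order, are:

  0-simplices (5): [0], [1], [2], [3], [4]
  1-simplices (10): [0,1], [0,2], [0,3], [0,4], [1,2], [1,3], [1,4], [2,3], [2,4], [3,4]
  2-simplices (5): [0,1,3], [0,1,4], [0,2,4], [1,2,3], [2,3,4]

so the chain groups are C_0 ≅ Z^5, C_1 ≅ Z^10, C_2 ≅ Z^5.

∂_1: C_1 → C_0 sends each edge [p,q] (with p < q) to q − p. For instance
  ∂[0,1] = [1] − [0].
The resulting 5×10 matrix has rank 4, and its Smith normal form has invariant factors (1,1,1,1).

∂_2: C_2 → C_1 maps a triangle to the signed sum of its edges. For instance
  ∂[2,3,4] = [3,4] − [2,4] + [2,3],
  ∂[0,2,4] = [2,4] − [0,4] + [0,2].
As a 10×5 matrix over Z this has rank 5, with invariant factors (1,1,1,1,1).

Reading off H_k = ker ∂_k / im ∂_{k+1}:

  H_0: rank C_0 − rank ∂_1 = 5 − 4 = 1, and the invariant factors of ∂_1 are all 1, so H_0 ≅ Z.
  H_1: rank ker ∂_1 − rank ∂_2 = (10 − 4) − 5 = 1, and the invariant factors of ∂_2 are all 1, so H_1 ≅ Z.
  H_2: rank ker ∂_2 − rank ∂_3 = (5 − 5) − 0 = 0, and there is no ∂_3, so H_2 ≅ 0.

As a check, the Euler characteristic is 5 − 10 + 5 = 0, which agrees with 1 − 1 + 0 = 0.
(K is a triangulation of the Möbius band.)

H_0 = Z,  H_1 = Z,  H_2 = 0.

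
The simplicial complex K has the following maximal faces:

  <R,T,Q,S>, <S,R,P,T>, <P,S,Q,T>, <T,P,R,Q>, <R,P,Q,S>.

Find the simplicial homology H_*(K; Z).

Fix the vertex order P < Q < R < S < T and write every simplex with vertices in increasing order. Then dim K = 3 and the simplices of K are:

  0-simplices (5): P, Q, R, S, T
  1-simplices (10): PQ, PR, PS, PT, QR, QS, QT, RS, RT, ST
  2-simplices (10): PQR, PQS, PQT, PRS, PRT, PST, QRS, QRT, QST, RST
  3-simplices (5): PQRS, PQRT, PQST, PRST, QRST

Hence C_0 ≅ Z^5, C_1 ≅ Z^10, C_2 ≅ Z^10, C_3 ≅ Z^5.

The boundary map ∂_1: C_1 → C_0 is given by ∂[p,q] = [q] − [p]. For instance
  ∂QR = R − Q.
As a 5×10 matrix over Z this has rank 4, with invariant factors (1,1,1,1).

∂_2: C_2 → C_1 acts by ∂[p,q,r] = [q,r] − [p,r] + [p,q]. For instance
  ∂PQT = QT − PT + PQ,
  ∂PQS = QS − PS + PQ.
The resulting 10×10 matrix has rank 6, and its Smith normal form has invariant factors (1,1,1,1,1,1).

The boundary map ∂_3: C_3 → C_2 sends each 3-simplex σ to the alternating sum Σ_i (−1)^i (σ with its i-th vertex removed). For instance
  ∂PQRS = QRS − PRS + PQS − PQR,
  ∂PRST = RST − PST + PRT − PRS.
This gives a 10×5 integer matrix of rank 4; reducing to Smith normal form yields diagonal entries (1,1,1,1).

Reading off H_k = ker ∂_k / im ∂_{k+1}:

  H_0: rank C_0 − rank ∂_1 = 5 − 4 = 1, and the invariant factors of ∂_1 are all 1, so H_0 = Z.
  H_1: rank ker ∂_1 − rank ∂_2 = (10 − 4) − 6 = 0, and the invariant factors of ∂_2 are all 1, so H_1 = 0.
  H_2: rank ker ∂_2 − rank ∂_3 = (10 − 6) − 4 = 0, and the invariant factors of ∂_3 are all 1, so H_2 = 0.
  H_3: rank ker ∂_3 − rank ∂_4 = (5 − 4) − 0 = 1, and there is no ∂_4, so H_3 = Z.

(K is a triangulation of the 3-sphere S^3.)

H_0 ≅ Z,  H_1 = 0,  H_2 = 0,  H_3 ≅ Z.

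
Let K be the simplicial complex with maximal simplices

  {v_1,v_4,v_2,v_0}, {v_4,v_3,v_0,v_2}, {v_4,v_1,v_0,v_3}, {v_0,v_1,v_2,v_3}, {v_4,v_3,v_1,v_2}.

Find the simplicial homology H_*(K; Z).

Take the total order v_0 < v_1 < v_2 < v_3 < v_4 on the vertex set. Then K (dimension 3) consists of the simplices:

  0-simplices (5): [v_0], [v_1], [v_2], [v_3], [v_4]
  1-simplices (10): [v_0,v_1], [v_0,v_2], [v_0,v_3], [v_0,v_4], [v_1,v_2], [v_1,v_3], [v_1,v_4], [v_2,v_3], [v_2,v_4], [v_3,v_4]
  2-simplices (10): [v_0,v_1,v_2], [v_0,v_1,v_3], [v_0,v_1,v_4], [v_0,v_2,v_3], [v_0,v_2,v_4], [v_0,v_3,v_4], [v_1,v_2,v_3], [v_1,v_2,v_4], [v_1,v_3,v_4], [v_2,v_3,v_4]
  3-simplices (5): [v_0,v_1,v_2,v_3], [v_0,v_1,v_2,v_4], [v_0,v_1,v_3,v_4], [v_0,v_2,v_3,v_4], [v_1,v_2,v_3,v_4]

so the chain groups are C_0 ≅ Z^5, C_1 ≅ Z^10, C_2 ≅ Z^10, C_3 ≅ Z^5.

∂_1: C_1 → C_0 maps an edge to its endpoints' difference, ∂[p,q] = q − p.
The 5×10 boundary matrix has rank 4 and Smith normal form diag(1,1,1,1).

Boundary ∂_2: C_2 → C_1 acts by ∂[p,q,r] = [q,r] − [p,r] + [p,q]. For instance
  ∂[v_1,v_3,v_4] = [v_3,v_4] − [v_1,v_4] + [v_1,v_3],
  ∂[v_1,v_2,v_4] = [v_2,v_4] − [v_1,v_4] + [v_1,v_2].
This gives a 10×10 integer matrix of rank 6; reducing to Smith normal form yields diagonal entries (1,1,1,1,1,1).

The boundary map ∂_3: C_3 → C_2 sends each 3-simplex σ to the alternating sum Σ_i (−1)^i (σ with its i-th vertex removed). For instance
  ∂[v_0,v_1,v_2,v_4] = [v_1,v_2,v_4] − [v_0,v_2,v_4] + [v_0,v_1,v_4] − [v_0,v_1,v_2],
  ∂[v_0,v_2,v_3,v_4] = [v_2,v_3,v_4] − [v_0,v_3,v_4] + [v_0,v_2,v_4] − [v_0,v_2,v_3].
As a 10×5 matrix over Z this has rank 4, with invariant factors (1,1,1,1).

Computing H_k = (kernel of ∂_k) / (image of ∂_{k+1}):

  H_0: rank C_0 − rank ∂_1 = 5 − 4 = 1, and the invariant factors of ∂_1 are all 1, so H_0 = Z.
  H_1: rank ker ∂_1 − rank ∂_2 = (10 − 4) − 6 = 0, and the invariant factors of ∂_2 are all 1, so H_1 = 0.
  H_2: rank ker ∂_2 − rank ∂_3 = (10 − 6) − 4 = 0, and the invariant factors of ∂_3 are all 1, so H_2 = 0.
  H_3: rank ker ∂_3 − rank ∂_4 = (5 − 4) − 0 = 1, and there is no ∂_4, so H_3 = Z.

H_0 = Z,  H_1 = 0,  H_2 = 0,  H_3 = Z.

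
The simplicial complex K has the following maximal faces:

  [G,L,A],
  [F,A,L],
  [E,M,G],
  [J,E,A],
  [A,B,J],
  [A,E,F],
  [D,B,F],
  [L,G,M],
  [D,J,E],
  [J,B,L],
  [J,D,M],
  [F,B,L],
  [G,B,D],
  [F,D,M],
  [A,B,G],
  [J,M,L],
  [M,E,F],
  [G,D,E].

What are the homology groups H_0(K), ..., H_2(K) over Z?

Fix the vertex order A < B < D < E < F < G < J < L < M and write every simplex with vertices in increasing order. Then dim K = 2 and the simplices of K are:

  0-simplices (9): A, B, D, E, F, G, J, L, M
  1-simplices (27): AB, AE, AF, AG, AJ, AL, BD, BF, BG, BJ, BL, DE, DF, DG, DJ, DM, EF, EG, EJ, EM, FL, FM, GL, GM, JL, JM, LM
  2-simplices (18): ABG, ABJ, AEF, AEJ, AFL, AGL, BDF, BDG, BFL, BJL, DEG, DEJ, DFM, DJM, EFM, EGM, GLM, JLM

Hence C_0 ≅ Z^9, C_1 ≅ Z^27, C_2 ≅ Z^18.

∂_1: C_1 → C_0 is given by ∂[p,q] = [q] − [p]. For instance
  ∂AL = L − A.
The resulting 9×27 matrix has rank 8, and its Smith normal form has invariant factors (1,1,1,1,1,1,1,1).

Boundary ∂_2: C_2 → C_1 sends each 2-simplex [p,q,r] to [q,r] − [p,r] + [p,q]. For instance
  ∂DFM = FM − DM + DF,
  ∂EFM = FM − EM + EF.
The resulting 27×18 matrix has rank 18, and its Smith normal form has invariant factors (1,1,1,1,1,1,1,1,1,1,1,1,1,1,1,1,1,2).

Now H_k = ker ∂_k / im ∂_{k+1}, so:

  H_0: rank C_0 − rank ∂_1 = 9 − 8 = 1, and the invariant factors of ∂_1 are all 1, so H_0 = Z.
  H_1: rank ker ∂_1 − rank ∂_2 = (27 − 8) − 18 = 1, and ∂_2 has invariant factor 2 > 1, so H_1 = Z ⊕ Z/2Z.
  H_2: rank ker ∂_2 − rank ∂_3 = (18 − 18) − 0 = 0, and there is no ∂_3, so H_2 = 0.

(K is a triangulation of the Klein bottle.)

H_0 = Z,  H_1 = Z ⊕ Z/2Z,  H_2 = 0.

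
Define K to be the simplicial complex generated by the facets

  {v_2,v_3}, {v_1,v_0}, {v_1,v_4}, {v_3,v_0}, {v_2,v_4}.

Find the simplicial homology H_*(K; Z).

Order the vertices as v_0 < v_1 < v_2 < v_3 < v_4. Listing each simplex with vertices in this order, K has dimension 1 with simplices:

  0-simplices (5): [v_0], [v_1], [v_2], [v_3], [v_4]
  1-simplices (5): [v_0,v_1], [v_0,v_3], [v_1,v_4], [v_2,v_3], [v_2,v_4]

Hence C_0 ≅ Z^5, C_1 ≅ Z^5.

∂_1: C_1 → C_0 sends each edge [p,q] (with p < q) to q − p.
The 5×5 boundary matrix has rank 4 and Smith normal form diag(1,1,1,1).

Computing H_k = (kernel of ∂_k) / (image of ∂_{k+1}):

  H_0: rank C_0 − rank ∂_1 = 5 − 4 = 1, and the invariant factors of ∂_1 are all 1, so H_0 = Z.
  H_1: rank ker ∂_1 − rank ∂_2 = (5 − 4) − 0 = 1, and there is no ∂_2, so H_1 = Z.

(K is a triangulation of the circle S^1.)

H_0 = Z,  H_1 = Z.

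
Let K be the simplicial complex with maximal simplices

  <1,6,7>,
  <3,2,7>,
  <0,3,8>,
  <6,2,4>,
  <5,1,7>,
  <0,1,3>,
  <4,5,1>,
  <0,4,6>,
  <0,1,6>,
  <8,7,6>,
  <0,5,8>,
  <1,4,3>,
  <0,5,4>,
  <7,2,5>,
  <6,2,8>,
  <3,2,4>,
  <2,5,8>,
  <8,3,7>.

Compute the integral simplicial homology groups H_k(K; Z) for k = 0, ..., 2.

Fix the vertex order 0 < 1 < 2 < 3 < 4 < 5 < 6 < 7 < 8 and write every simplex with vertices in increasing order. Then dim K = 2 and the simplices of K are:

  0-simplices (9): [0], [1], [2], [3], [4], [5], [6], [7], [8]
  1-simplices (27): (27 of them)
  2-simplices (18): [0,1,3], [0,1,6], [0,3,8], [0,4,5], [0,4,6], [0,5,8], [1,3,4], [1,4,5], [1,5,7], [1,6,7], [2,3,4], [2,3,7], [2,4,6], [2,5,7], [2,5,8], [2,6,8], [3,7,8], [6,7,8]

Hence C_0 ≅ Z^9, C_1 ≅ Z^27, C_2 ≅ Z^18.

Boundary ∂_1: C_1 → C_0 is given by ∂[p,q] = [q] − [p]. For instance
  ∂[1,6] = [6] − [1].
This gives a 9×27 integer matrix of rank 8; reducing to Smith normal form yields diagonal entries (1,1,1,1,1,1,1,1).

The boundary map ∂_2: C_2 → C_1 acts by ∂[p,q,r] = [q,r] − [p,r] + [p,q]. For instance
  ∂[0,4,6] = [4,6] − [0,6] + [0,4],
  ∂[0,1,3] = [1,3] − [0,3] + [0,1].
The resulting 27×18 matrix has rank 18, and its Smith normal form has invariant factors (1,1,1,1,1,1,1,1,1,1,1,1,1,1,1,1,1,2).

Computing H_k = (kernel of ∂_k) / (image of ∂_{k+1}):

  H_0: rank C_0 − rank ∂_1 = 9 − 8 = 1, and the invariant factors of ∂_1 are all 1, so H_0 = Z.
  H_1: rank ker ∂_1 − rank ∂_2 = (27 − 8) − 18 = 1, and ∂_2 has invariant factor 2 > 1, so H_1 = Z ⊕ Z/2Z.
  H_2: rank ker ∂_2 − rank ∂_3 = (18 − 18) − 0 = 0, and there is no ∂_3, so H_2 = 0.

H_0 ≅ Z,  H_1 ≅ Z ⊕ Z/2Z,  H_2 = 0.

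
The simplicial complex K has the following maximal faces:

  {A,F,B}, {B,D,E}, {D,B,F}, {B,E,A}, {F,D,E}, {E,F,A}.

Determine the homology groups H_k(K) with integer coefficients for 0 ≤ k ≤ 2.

We work with the vertex ordering A < B < D < E < F. The simplices of K, each written with vertices in increasing order, are:

  0-simplices (5): A, B, D, E, F
  1-simplices (9): AB, AE, AF, BD, BE, BF, DE, DF, EF
  2-simplices (6): ABE, ABF, AEF, BDE, BDF, DEF

so the chain groups are C_0 ≅ Z^5, C_1 ≅ Z^9, C_2 ≅ Z^6.

∂_1: C_1 → C_0 is given by ∂[p,q] = [q] − [p].
This gives a 5×9 integer matrix of rank 4; reducing to Smith normal form yields diagonal entries (1,1,1,1).

∂_2: C_2 → C_1 acts by ∂[p,q,r] = [q,r] − [p,r] + [p,q]. For instance
  ∂BDE = DE − BE + BD,
  ∂ABF = BF − AF + AB.
The 9×6 boundary matrix has rank 5 and Smith normal form diag(1,1,1,1,1).

Reading off H_k = ker ∂_k / im ∂_{k+1}:

  H_0: rank C_0 − rank ∂_1 = 5 − 4 = 1, and the invariant factors of ∂_1 are all 1, so H_0 = Z.
  H_1: rank ker ∂_1 − rank ∂_2 = (9 − 4) − 5 = 0, and the invariant factors of ∂_2 are all 1, so H_1 = 0.
  H_2: rank ker ∂_2 − rank ∂_3 = (6 − 5) − 0 = 1, and there is no ∂_3, so H_2 = Z.

(K is a triangulation of the 2-sphere S^2.)

H_0 ≅ Z,  H_1 = 0,  H_2 ≅ Z.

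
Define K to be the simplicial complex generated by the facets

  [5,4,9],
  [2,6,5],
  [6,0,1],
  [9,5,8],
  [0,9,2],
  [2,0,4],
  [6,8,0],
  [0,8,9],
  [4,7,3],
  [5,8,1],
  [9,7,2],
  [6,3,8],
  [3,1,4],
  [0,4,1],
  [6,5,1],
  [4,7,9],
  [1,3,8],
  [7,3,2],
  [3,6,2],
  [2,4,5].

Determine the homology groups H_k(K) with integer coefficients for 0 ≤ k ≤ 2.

We work with the vertex ordering 0 < 1 < 2 < 3 < 4 < 5 < 6 < 7 < 8 < 9. The simplices of K, each written with vertices in increasing order, are:

  0-simplices (10): [0], [1], [2], [3], [4], [5], [6], [7], [8], [9]
  1-simplices (30): (30 of them)
  2-simplices (20): (20 of them)

so the chain groups are C_0 ≅ Z^10, C_1 ≅ Z^30, C_2 ≅ Z^20.

The boundary map ∂_1: C_1 → C_0 sends each edge [p,q] (with p < q) to q − p.
The resulting 10×30 matrix has rank 9, and its Smith normal form has invariant factors (1,1,1,1,1,1,1,1,1).

Boundary ∂_2: C_2 → C_1 maps a triangle to the signed sum of its edges. For instance
  ∂[1,5,8] = [5,8] − [1,8] + [1,5],
  ∂[4,7,9] = [7,9] − [4,9] + [4,7].
This gives a 30×20 integer matrix of rank 20; reducing to Smith normal form yields diagonal entries (1,1,1,1,1,1,1,1,1,1,1,1,1,1,1,1,1,1,1,2).

Computing H_k = (kernel of ∂_k) / (image of ∂_{k+1}):

  H_0: rank C_0 − rank ∂_1 = 10 − 9 = 1, and the invariant factors of ∂_1 are all 1, so H_0 = Z.
  H_1: rank ker ∂_1 − rank ∂_2 = (30 − 9) − 20 = 1, and ∂_2 has invariant factor 2 > 1, so H_1 = Z × Z/2.
  H_2: rank ker ∂_2 − rank ∂_3 = (20 − 20) − 0 = 0, and there is no ∂_3, so H_2 = 0.

H_0 ≅ Z,  H_1 ≅ Z × Z/2,  H_2 = 0.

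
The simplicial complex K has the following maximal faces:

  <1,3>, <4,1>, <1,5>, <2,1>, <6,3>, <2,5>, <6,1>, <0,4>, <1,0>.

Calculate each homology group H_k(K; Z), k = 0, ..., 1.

H_0 = Z,  H_1 = Z^3.

Take the total order 0 < 1 < 2 < 3 < 4 < 5 < 6 on the vertex set. Then K (dimension 1) consists of the simplices:

  0-simplices (7): [0], [1], [2], [3], [4], [5], [6]
  1-simplices (9): [0,1], [0,4], [1,2], [1,3], [1,4], [1,5], [1,6], [2,5], [3,6]

giving chain groups C_0 ≅ Z^7, C_1 ≅ Z^9.

Boundary ∂_1: C_1 → C_0 maps an edge to its endpoints' difference, ∂[p,q] = q − p. For instance
  ∂[1,5] = [5] − [1].
This gives a 7×9 integer matrix of rank 6; reducing to Smith normal form yields diagonal entries (1,1,1,1,1,1).

From H_k ≅ ker(∂_k) / im(∂_{k+1}) we obtain:

  H_0: rank C_0 − rank ∂_1 = 7 − 6 = 1, and the invariant factors of ∂_1 are all 1, so H_0 ≅ Z.
  H_1: rank ker ∂_1 − rank ∂_2 = (9 − 6) − 0 = 3, and there is no ∂_2, so H_1 ≅ Z^3.

As a check, the Euler characteristic is 7 − 9 = -2, which agrees with 1 − 3 = -2.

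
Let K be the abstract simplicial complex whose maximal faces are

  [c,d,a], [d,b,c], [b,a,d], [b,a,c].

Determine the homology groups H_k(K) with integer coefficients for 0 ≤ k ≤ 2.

Order the vertices as a < b < c < d. Listing each simplex with vertices in this order, K has dimension 2 with simplices:

  0-simplices (4): a, b, c, d
  1-simplices (6): ab, ac, ad, bc, bd, cd
  2-simplices (4): abc, abd, acd, bcd

giving chain groups C_0 ≅ Z^4, C_1 ≅ Z^6, C_2 ≅ Z^4.

Boundary ∂_1: C_1 → C_0 sends each edge [p,q] (with p < q) to q − p. For instance
  ∂ad = d − a.
The resulting 4×6 matrix has rank 3, and its Smith normal form has invariant factors (1,1,1).

Boundary ∂_2: C_2 → C_1 acts by ∂[p,q,r] = [q,r] − [p,r] + [p,q]. For instance
  ∂acd = cd − ad + ac,
  ∂abd = bd − ad + ab.
The resulting 6×4 matrix has rank 3, and its Smith normal form has invariant factors (1,1,1).

From H_k ≅ ker(∂_k) / im(∂_{k+1}) we obtain:

  H_0: rank C_0 − rank ∂_1 = 4 − 3 = 1, and the invariant factors of ∂_1 are all 1, so H_0 ≅ Z.
  H_1: rank ker ∂_1 − rank ∂_2 = (6 − 3) − 3 = 0, and the invariant factors of ∂_2 are all 1, so H_1 ≅ 0.
  H_2: rank ker ∂_2 − rank ∂_3 = (4 − 3) − 0 = 1, and there is no ∂_3, so H_2 ≅ Z.

(K is a triangulation of the 2-sphere S^2.)

H_0 ≅ Z,  H_1 = 0,  H_2 ≅ Z.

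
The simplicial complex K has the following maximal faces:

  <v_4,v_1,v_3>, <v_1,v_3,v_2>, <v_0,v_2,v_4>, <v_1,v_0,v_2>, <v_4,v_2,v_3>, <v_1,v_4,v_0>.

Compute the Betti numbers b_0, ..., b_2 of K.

Fix the vertex order v_0 < v_1 < v_2 < v_3 < v_4 and write every simplex with vertices in increasing order. Then dim K = 2 and the simplices of K are:

  0-simplices (5): [v_0], [v_1], [v_2], [v_3], [v_4]
  1-simplices (9): [v_0,v_1], [v_0,v_2], [v_0,v_4], [v_1,v_2], [v_1,v_3], [v_1,v_4], [v_2,v_3], [v_2,v_4], [v_3,v_4]
  2-simplices (6): [v_0,v_1,v_2], [v_0,v_1,v_4], [v_0,v_2,v_4], [v_1,v_2,v_3], [v_1,v_3,v_4], [v_2,v_3,v_4]

so the chain groups are C_0 ≅ Z^5, C_1 ≅ Z^9, C_2 ≅ Z^6.

∂_1: C_1 → C_0 sends each edge [p,q] (with p < q) to q − p. For instance
  ∂[v_3,v_4] = [v_4] − [v_3].
This gives a 5×9 integer matrix of rank 4; reducing to Smith normal form yields diagonal entries (1,1,1,1).

Boundary ∂_2: C_2 → C_1 acts by ∂[p,q,r] = [q,r] − [p,r] + [p,q]. For instance
  ∂[v_1,v_2,v_3] = [v_2,v_3] − [v_1,v_3] + [v_1,v_2],
  ∂[v_1,v_3,v_4] = [v_3,v_4] − [v_1,v_4] + [v_1,v_3].
As a 9×6 matrix over Z this has rank 5, with invariant factors (1,1,1,1,1).

From H_k ≅ ker(∂_k) / im(∂_{k+1}) we obtain:

  H_0: rank C_0 − rank ∂_1 = 5 − 4 = 1, and the invariant factors of ∂_1 are all 1, so H_0 = Z.
  H_1: rank ker ∂_1 − rank ∂_2 = (9 − 4) − 5 = 0, and the invariant factors of ∂_2 are all 1, so H_1 = 0.
  H_2: rank ker ∂_2 − rank ∂_3 = (6 − 5) − 0 = 1, and there is no ∂_3, so H_2 = Z.

(K is a triangulation of the 2-sphere S^2.)

Hence the Betti numbers are b_0 = 1, b_1 = 0, b_2 = 1.

b_0 = 1, b_1 = 0, b_2 = 1.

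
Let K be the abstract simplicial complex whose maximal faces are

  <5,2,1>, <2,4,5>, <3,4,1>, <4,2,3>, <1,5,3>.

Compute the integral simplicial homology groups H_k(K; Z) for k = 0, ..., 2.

Take the total order 1 < 2 < 3 < 4 < 5 on the vertex set. Then K (dimension 2) consists of the simplices:

  0-simplices (5): [1], [2], [3], [4], [5]
  1-simplices (10): [1,2], [1,3], [1,4], [1,5], [2,3], [2,4], [2,5], [3,4], [3,5], [4,5]
  2-simplices (5): [1,2,5], [1,3,4], [1,3,5], [2,3,4], [2,4,5]

giving chain groups C_0 ≅ Z^5, C_1 ≅ Z^10, C_2 ≅ Z^5.

The boundary map ∂_1: C_1 → C_0 sends each edge [p,q] (with p < q) to q − p.
This gives a 5×10 integer matrix of rank 4; reducing to Smith normal form yields diagonal entries (1,1,1,1).

The boundary map ∂_2: C_2 → C_1 sends each 2-simplex [p,q,r] to [q,r] − [p,r] + [p,q]. For instance
  ∂[1,3,5] = [3,5] − [1,5] + [1,3],
  ∂[2,4,5] = [4,5] − [2,5] + [2,4].
As a 10×5 matrix over Z this has rank 5, with invariant factors (1,1,1,1,1).

From H_k ≅ ker(∂_k) / im(∂_{k+1}) we obtain:

  H_0: rank C_0 − rank ∂_1 = 5 − 4 = 1, and the invariant factors of ∂_1 are all 1, so H_0 ≅ Z.
  H_1: rank ker ∂_1 − rank ∂_2 = (10 − 4) − 5 = 1, and the invariant factors of ∂_2 are all 1, so H_1 ≅ Z.
  H_2: rank ker ∂_2 − rank ∂_3 = (5 − 5) − 0 = 0, and there is no ∂_3, so H_2 ≅ 0.

As a check, the Euler characteristic is 5 − 10 + 5 = 0, which agrees with 1 − 1 + 0 = 0.

H_0 ≅ Z,  H_1 ≅ Z,  H_2 = 0.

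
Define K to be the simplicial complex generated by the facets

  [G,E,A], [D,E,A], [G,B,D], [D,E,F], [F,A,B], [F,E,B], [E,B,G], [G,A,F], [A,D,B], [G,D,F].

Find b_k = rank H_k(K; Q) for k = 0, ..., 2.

Order the vertices as A < B < D < E < F < G. Listing each simplex with vertices in this order, K has dimension 2 with simplices:

  0-simplices (6): A, B, D, E, F, G
  1-simplices (15): AB, AD, AE, AF, AG, BD, BE, BF, BG, DE, DF, DG, EF, EG, FG
  2-simplices (10): ABD, ABF, ADE, AEG, AFG, BDG, BEF, BEG, DEF, DFG

so the chain groups are C_0 ≅ Z^6, C_1 ≅ Z^15, C_2 ≅ Z^10.

The boundary map ∂_1: C_1 → C_0 sends each edge [p,q] (with p < q) to q − p. For instance
  ∂EF = F − E.
As a 6×15 matrix over Z this has rank 5, with invariant factors (1,1,1,1,1).

Boundary ∂_2: C_2 → C_1 maps a triangle to the signed sum of its edges. For instance
  ∂DFG = FG − DG + DF,
  ∂ABF = BF − AF + AB.
The 15×10 boundary matrix has rank 10 and Smith normal form diag(1,1,1,1,1,1,1,1,1,2).

Reading off H_k = ker ∂_k / im ∂_{k+1}:

  H_0: rank C_0 − rank ∂_1 = 6 − 5 = 1, and the invariant factors of ∂_1 are all 1, so H_0 = Z.
  H_1: rank ker ∂_1 − rank ∂_2 = (15 − 5) − 10 = 0, and ∂_2 has invariant factor 2 > 1, so H_1 = Z_2.
  H_2: rank ker ∂_2 − rank ∂_3 = (10 − 10) − 0 = 0, and there is no ∂_3, so H_2 = 0.

Hence the Betti numbers are b_0 = 1, b_1 = 0, b_2 = 0.

b_0 = 1, b_1 = 0, b_2 = 0.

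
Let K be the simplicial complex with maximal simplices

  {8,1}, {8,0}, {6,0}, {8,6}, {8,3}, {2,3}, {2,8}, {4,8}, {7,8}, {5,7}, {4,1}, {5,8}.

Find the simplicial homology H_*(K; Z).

H_0 ≅ Z,  H_1 ≅ Z^4.

Order the vertices as 0 < 1 < 2 < 3 < 4 < 5 < 6 < 7 < 8. Listing each simplex with vertices in this order, K has dimension 1 with simplices:

  0-simplices (9): [0], [1], [2], [3], [4], [5], [6], [7], [8]
  1-simplices (12): [0,6], [0,8], [1,4], [1,8], [2,3], [2,8], [3,8], [4,8], [5,7], [5,8], [6,8], [7,8]

so the chain groups are C_0 ≅ Z^9, C_1 ≅ Z^12.

The boundary map ∂_1: C_1 → C_0 sends each edge [p,q] (with p < q) to q − p.
As a 9×12 matrix over Z this has rank 8, with invariant factors (1,1,1,1,1,1,1,1).

Reading off H_k = ker ∂_k / im ∂_{k+1}:

  H_0: rank C_0 − rank ∂_1 = 9 − 8 = 1, and the invariant factors of ∂_1 are all 1, so H_0 ≅ Z.
  H_1: rank ker ∂_1 − rank ∂_2 = (12 − 8) − 0 = 4, and there is no ∂_2, so H_1 ≅ Z^4.

As a check, the Euler characteristic is 9 − 12 = -3, which agrees with 1 − 4 = -3.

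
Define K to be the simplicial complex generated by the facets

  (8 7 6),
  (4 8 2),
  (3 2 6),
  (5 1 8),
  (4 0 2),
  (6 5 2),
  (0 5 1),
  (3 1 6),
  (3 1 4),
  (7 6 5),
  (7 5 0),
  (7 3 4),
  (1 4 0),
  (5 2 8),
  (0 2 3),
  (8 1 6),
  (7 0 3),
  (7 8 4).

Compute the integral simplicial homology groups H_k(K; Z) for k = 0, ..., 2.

H_0 ≅ Z,  H_1 ≅ Z ⊕ Z/2,  H_2 = 0.

Order the vertices as 0 < 1 < 2 < 3 < 4 < 5 < 6 < 7 < 8. Listing each simplex with vertices in this order, K has dimension 2 with simplices:

  0-simplices (9): [0], [1], [2], [3], [4], [5], [6], [7], [8]
  1-simplices (27): (27 of them)
  2-simplices (18): [0,1,4], [0,1,5], [0,2,3], [0,2,4], [0,3,7], [0,5,7], [1,3,4], [1,3,6], [1,5,8], [1,6,8], [2,3,6], [2,4,8], [2,5,6], [2,5,8], [3,4,7], [4,7,8], [5,6,7], [6,7,8]

giving chain groups C_0 ≅ Z^9, C_1 ≅ Z^27, C_2 ≅ Z^18.

The boundary map ∂_1: C_1 → C_0 maps an edge to its endpoints' difference, ∂[p,q] = q − p. For instance
  ∂[6,8] = [8] − [6].
The resulting 9×27 matrix has rank 8, and its Smith normal form has invariant factors (1,1,1,1,1,1,1,1).

∂_2: C_2 → C_1 sends each 2-simplex [p,q,r] to [q,r] − [p,r] + [p,q]. For instance
  ∂[0,1,5] = [1,5] − [0,5] + [0,1],
  ∂[0,1,4] = [1,4] − [0,4] + [0,1].
This gives a 27×18 integer matrix of rank 18; reducing to Smith normal form yields diagonal entries (1,1,1,1,1,1,1,1,1,1,1,1,1,1,1,1,1,2).

Reading off H_k = ker ∂_k / im ∂_{k+1}:

  H_0: rank C_0 − rank ∂_1 = 9 − 8 = 1, and the invariant factors of ∂_1 are all 1, so H_0 ≅ Z.
  H_1: rank ker ∂_1 − rank ∂_2 = (27 − 8) − 18 = 1, and ∂_2 has invariant factor 2 > 1, so H_1 ≅ Z ⊕ Z/2.
  H_2: rank ker ∂_2 − rank ∂_3 = (18 − 18) − 0 = 0, and there is no ∂_3, so H_2 ≅ 0.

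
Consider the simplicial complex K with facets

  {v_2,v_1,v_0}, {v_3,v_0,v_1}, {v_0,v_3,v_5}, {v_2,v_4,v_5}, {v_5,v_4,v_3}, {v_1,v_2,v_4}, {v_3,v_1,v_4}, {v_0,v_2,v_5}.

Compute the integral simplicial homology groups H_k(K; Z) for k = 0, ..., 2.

H_0 = Z,  H_1 = 0,  H_2 = Z.

Order the vertices as v_0 < v_1 < v_2 < v_3 < v_4 < v_5. Listing each simplex with vertices in this order, K has dimension 2 with simplices:

  0-simplices (6): [v_0], [v_1], [v_2], [v_3], [v_4], [v_5]
  1-simplices (12): [v_0,v_1], [v_0,v_2], [v_0,v_3], [v_0,v_5], [v_1,v_2], [v_1,v_3], [v_1,v_4], [v_2,v_4], [v_2,v_5], [v_3,v_4], [v_3,v_5], [v_4,v_5]
  2-simplices (8): [v_0,v_1,v_2], [v_0,v_1,v_3], [v_0,v_2,v_5], [v_0,v_3,v_5], [v_1,v_2,v_4], [v_1,v_3,v_4], [v_2,v_4,v_5], [v_3,v_4,v_5]

so the chain groups are C_0 ≅ Z^6, C_1 ≅ Z^12, C_2 ≅ Z^8.

∂_1: C_1 → C_0 sends each edge [p,q] (with p < q) to q − p. For instance
  ∂[v_1,v_2] = [v_2] − [v_1].
This gives a 6×12 integer matrix of rank 5; reducing to Smith normal form yields diagonal entries (1,1,1,1,1).

∂_2: C_2 → C_1 sends each 2-simplex [p,q,r] to [q,r] − [p,r] + [p,q]. For instance
  ∂[v_3,v_4,v_5] = [v_4,v_5] − [v_3,v_5] + [v_3,v_4],
  ∂[v_1,v_3,v_4] = [v_3,v_4] − [v_1,v_4] + [v_1,v_3].
The 12×8 boundary matrix has rank 7 and Smith normal form diag(1,1,1,1,1,1,1).

Reading off H_k = ker ∂_k / im ∂_{k+1}:

  H_0: rank C_0 − rank ∂_1 = 6 − 5 = 1, and the invariant factors of ∂_1 are all 1, so H_0 ≅ Z.
  H_1: rank ker ∂_1 − rank ∂_2 = (12 − 5) − 7 = 0, and the invariant factors of ∂_2 are all 1, so H_1 ≅ 0.
  H_2: rank ker ∂_2 − rank ∂_3 = (8 − 7) − 0 = 1, and there is no ∂_3, so H_2 ≅ Z.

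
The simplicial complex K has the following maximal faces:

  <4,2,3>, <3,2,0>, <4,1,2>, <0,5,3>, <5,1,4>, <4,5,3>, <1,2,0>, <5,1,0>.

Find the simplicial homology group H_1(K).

K has 6 vertices, 12 edges, 8 triangles.
rank ∂_1 = 5, rank ∂_2 = 7 ⇒ b_1 = 12 − 5 − 7 = 0; all invariant factors of ∂_2 are 1 so no torsion. So H_1 ≅ 0.

H_1 = 0.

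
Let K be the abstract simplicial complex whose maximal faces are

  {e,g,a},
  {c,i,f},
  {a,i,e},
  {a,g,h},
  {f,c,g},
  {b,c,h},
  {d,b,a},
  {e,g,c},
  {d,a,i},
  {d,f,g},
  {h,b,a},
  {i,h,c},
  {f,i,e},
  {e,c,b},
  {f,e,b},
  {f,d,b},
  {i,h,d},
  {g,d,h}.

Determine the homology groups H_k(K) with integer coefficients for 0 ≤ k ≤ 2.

Fix the vertex order a < b < c < d < e < f < g < h < i and write every simplex with vertices in increasing order. Then dim K = 2 and the simplices of K are:

  0-simplices (9): a, b, c, d, e, f, g, h, i
  1-simplices (27): ab, ad, ae, ag, ah, ai, bc, bd, be, bf, bh, ce, cf, cg, ch, ci, df, dg, dh, di, ef, eg, ei, fg, fi, gh, hi
  2-simplices (18): abd, abh, adi, aeg, aei, agh, bce, bch, bdf, bef, ceg, cfg, cfi, chi, dfg, dgh, dhi, efi

Hence C_0 ≅ Z^9, C_1 ≅ Z^27, C_2 ≅ Z^18.

Boundary ∂_1: C_1 → C_0 sends each edge [p,q] (with p < q) to q − p. For instance
  ∂di = i − d.
The resulting 9×27 matrix has rank 8, and its Smith normal form has invariant factors (1,1,1,1,1,1,1,1).

Boundary ∂_2: C_2 → C_1 maps a triangle to the signed sum of its edges. For instance
  ∂aei = ei − ai + ae,
  ∂cfg = fg − cg + cf.
This gives a 27×18 integer matrix of rank 18; reducing to Smith normal form yields diagonal entries (1,1,1,1,1,1,1,1,1,1,1,1,1,1,1,1,1,2).

Reading off H_k = ker ∂_k / im ∂_{k+1}:

  H_0: rank C_0 − rank ∂_1 = 9 − 8 = 1, and the invariant factors of ∂_1 are all 1, so H_0 ≅ Z.
  H_1: rank ker ∂_1 − rank ∂_2 = (27 − 8) − 18 = 1, and ∂_2 has invariant factor 2 > 1, so H_1 ≅ Z × Z/2.
  H_2: rank ker ∂_2 − rank ∂_3 = (18 − 18) − 0 = 0, and there is no ∂_3, so H_2 ≅ 0.

H_0 = Z,  H_1 = Z × Z/2,  H_2 = 0.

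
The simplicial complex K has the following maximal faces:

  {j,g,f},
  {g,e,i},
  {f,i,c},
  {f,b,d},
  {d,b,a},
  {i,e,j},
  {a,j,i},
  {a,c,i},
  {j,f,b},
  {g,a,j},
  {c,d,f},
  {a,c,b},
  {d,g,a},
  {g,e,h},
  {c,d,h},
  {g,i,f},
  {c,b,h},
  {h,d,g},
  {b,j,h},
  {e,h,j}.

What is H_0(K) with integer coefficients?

H_0 = Z.

Fix the vertex order a < b < c < d < e < f < g < h < i < j and write every simplex with vertices in increasing order. Then dim K = 2 and the simplices of K are:

  0-simplices (10): a, b, c, d, e, f, g, h, i, j
  1-simplices (30): ab, ac, ad, ag, ai, aj, bc, bd, bf, bh, bj, cd, cf, ch, ci, df, dg, dh, eg, eh, ei, ej, fg, fi, fj, gh, gi, gj, hj, ij
  2-simplices (20): abc, abd, aci, adg, agj, aij, bch, bdf, bfj, bhj, cdf, cdh, cfi, dgh, egh, egi, ehj, eij, fgi, fgj

so the chain groups are C_0 ≅ Z^10, C_1 ≅ Z^30, C_2 ≅ Z^20.

Boundary ∂_1: C_1 → C_0 sends each edge [p,q] (with p < q) to q − p. For instance
  ∂fj = j − f.
The 10×30 boundary matrix has rank 9 and Smith normal form diag(1,1,1,1,1,1,1,1,1).

The boundary map ∂_2: C_2 → C_1 maps a triangle to the signed sum of its edges. For instance
  ∂aij = ij − aj + ai,
  ∂bfj = fj − bj + bf.
The resulting 30×20 matrix has rank 20, and its Smith normal form has invariant factors (1,1,1,1,1,1,1,1,1,1,1,1,1,1,1,1,1,1,1,2).

Reading off H_k = ker ∂_k / im ∂_{k+1}:

  H_0: rank C_0 − rank ∂_1 = 10 − 9 = 1, and the invariant factors of ∂_1 are all 1, so H_0 = Z.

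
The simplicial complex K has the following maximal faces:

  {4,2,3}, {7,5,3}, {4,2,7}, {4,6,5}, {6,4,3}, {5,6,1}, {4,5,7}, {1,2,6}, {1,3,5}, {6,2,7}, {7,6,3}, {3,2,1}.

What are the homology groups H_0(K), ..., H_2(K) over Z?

H_0 = Z,  H_1 = Z/2,  H_2 = 0.

Fix the vertex order 1 < 2 < 3 < 4 < 5 < 6 < 7 and write every simplex with vertices in increasing order. Then dim K = 2 and the simplices of K are:

  0-simplices (7): [1], [2], [3], [4], [5], [6], [7]
  1-simplices (18): [1,2], [1,3], [1,5], [1,6], [2,3], [2,4], [2,6], [2,7], [3,4], [3,5], [3,6], [3,7], [4,5], [4,6], [4,7], [5,6], [5,7], [6,7]
  2-simplices (12): [1,2,3], [1,2,6], [1,3,5], [1,5,6], [2,3,4], [2,4,7], [2,6,7], [3,4,6], [3,5,7], [3,6,7], [4,5,6], [4,5,7]

so the chain groups are C_0 ≅ Z^7, C_1 ≅ Z^18, C_2 ≅ Z^12.

∂_1: C_1 → C_0 is given by ∂[p,q] = [q] − [p].
This gives a 7×18 integer matrix of rank 6; reducing to Smith normal form yields diagonal entries (1,1,1,1,1,1).

∂_2: C_2 → C_1 maps a triangle to the signed sum of its edges. For instance
  ∂[1,2,3] = [2,3] − [1,3] + [1,2],
  ∂[1,3,5] = [3,5] − [1,5] + [1,3].
The resulting 18×12 matrix has rank 12, and its Smith normal form has invariant factors (1,1,1,1,1,1,1,1,1,1,1,2).

Computing H_k = (kernel of ∂_k) / (image of ∂_{k+1}):

  H_0: rank C_0 − rank ∂_1 = 7 − 6 = 1, and the invariant factors of ∂_1 are all 1, so H_0 ≅ Z.
  H_1: rank ker ∂_1 − rank ∂_2 = (18 − 6) − 12 = 0, and ∂_2 has invariant factor 2 > 1, so H_1 ≅ Z/2.
  H_2: rank ker ∂_2 − rank ∂_3 = (12 − 12) − 0 = 0, and there is no ∂_3, so H_2 ≅ 0.

As a check, the Euler characteristic is 7 − 18 + 12 = 1, which agrees with 1 − 0 + 0 = 1.
(K is a triangulation of the real projective plane RP^2.)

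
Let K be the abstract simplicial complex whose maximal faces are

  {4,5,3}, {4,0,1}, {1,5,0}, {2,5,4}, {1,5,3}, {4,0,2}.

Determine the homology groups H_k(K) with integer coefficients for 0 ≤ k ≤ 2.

We work with the vertex ordering 0 < 1 < 2 < 3 < 4 < 5. The simplices of K, each written with vertices in increasing order, are:

  0-simplices (6): [0], [1], [2], [3], [4], [5]
  1-simplices (12): [0,1], [0,2], [0,4], [0,5], [1,3], [1,4], [1,5], [2,4], [2,5], [3,4], [3,5], [4,5]
  2-simplices (6): [0,1,4], [0,1,5], [0,2,4], [1,3,5], [2,4,5], [3,4,5]

Hence C_0 ≅ Z^6, C_1 ≅ Z^12, C_2 ≅ Z^6.

∂_1: C_1 → C_0 is given by ∂[p,q] = [q] − [p]. For instance
  ∂[1,4] = [4] − [1].
The resulting 6×12 matrix has rank 5, and its Smith normal form has invariant factors (1,1,1,1,1).

∂_2: C_2 → C_1 acts by ∂[p,q,r] = [q,r] − [p,r] + [p,q]. For instance
  ∂[0,2,4] = [2,4] − [0,4] + [0,2],
  ∂[1,3,5] = [3,5] − [1,5] + [1,3].
The 12×6 boundary matrix has rank 6 and Smith normal form diag(1,1,1,1,1,1).

From H_k ≅ ker(∂_k) / im(∂_{k+1}) we obtain:

  H_0: rank C_0 − rank ∂_1 = 6 − 5 = 1, and the invariant factors of ∂_1 are all 1, so H_0 = Z.
  H_1: rank ker ∂_1 − rank ∂_2 = (12 − 5) − 6 = 1, and the invariant factors of ∂_2 are all 1, so H_1 = Z.
  H_2: rank ker ∂_2 − rank ∂_3 = (6 − 6) − 0 = 0, and there is no ∂_3, so H_2 = 0.

H_0 = Z,  H_1 = Z,  H_2 = 0.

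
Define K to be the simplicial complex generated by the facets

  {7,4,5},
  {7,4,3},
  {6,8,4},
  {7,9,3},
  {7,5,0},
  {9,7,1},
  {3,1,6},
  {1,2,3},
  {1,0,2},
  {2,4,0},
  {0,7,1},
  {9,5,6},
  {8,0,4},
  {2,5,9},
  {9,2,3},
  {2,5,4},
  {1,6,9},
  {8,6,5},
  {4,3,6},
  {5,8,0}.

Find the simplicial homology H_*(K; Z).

Fix the vertex order 0 < 1 < 2 < 3 < 4 < 5 < 6 < 7 < 8 < 9 and write every simplex with vertices in increasing order. Then dim K = 2 and the simplices of K are:

  0-simplices (10): [0], [1], [2], [3], [4], [5], [6], [7], [8], [9]
  1-simplices (30): (30 of them)
  2-simplices (20): (20 of them)

Hence C_0 ≅ Z^10, C_1 ≅ Z^30, C_2 ≅ Z^20.

∂_1: C_1 → C_0 sends each edge [p,q] (with p < q) to q − p. For instance
  ∂[6,9] = [9] − [6].
This gives a 10×30 integer matrix of rank 9; reducing to Smith normal form yields diagonal entries (1,1,1,1,1,1,1,1,1).

∂_2: C_2 → C_1 sends each 2-simplex [p,q,r] to [q,r] − [p,r] + [p,q]. For instance
  ∂[2,5,9] = [5,9] − [2,9] + [2,5],
  ∂[5,6,9] = [6,9] − [5,9] + [5,6].
This gives a 30×20 integer matrix of rank 20; reducing to Smith normal form yields diagonal entries (1,1,1,1,1,1,1,1,1,1,1,1,1,1,1,1,1,1,1,2).

Computing H_k = (kernel of ∂_k) / (image of ∂_{k+1}):

  H_0: rank C_0 − rank ∂_1 = 10 − 9 = 1, and the invariant factors of ∂_1 are all 1, so H_0 ≅ Z.
  H_1: rank ker ∂_1 − rank ∂_2 = (30 − 9) − 20 = 1, and ∂_2 has invariant factor 2 > 1, so H_1 ≅ Z ⊕ Z/2.
  H_2: rank ker ∂_2 − rank ∂_3 = (20 − 20) − 0 = 0, and there is no ∂_3, so H_2 ≅ 0.

As a check, the Euler characteristic is 10 − 30 + 20 = 0, which agrees with 1 − 1 + 0 = 0.
(K is a triangulation of the Klein bottle.)

H_0 ≅ Z,  H_1 ≅ Z ⊕ Z/2,  H_2 = 0.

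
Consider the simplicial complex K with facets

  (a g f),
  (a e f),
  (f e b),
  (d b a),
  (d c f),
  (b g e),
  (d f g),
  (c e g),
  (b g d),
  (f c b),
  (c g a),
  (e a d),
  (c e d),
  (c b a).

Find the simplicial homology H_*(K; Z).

We work with the vertex ordering a < b < c < d < e < f < g. The simplices of K, each written with vertices in increasing order, are:

  0-simplices (7): a, b, c, d, e, f, g
  1-simplices (21): ab, ac, ad, ae, af, ag, bc, bd, be, bf, bg, cd, ce, cf, cg, de, df, dg, ef, eg, fg
  2-simplices (14): abc, abd, acg, ade, aef, afg, bcf, bdg, bef, beg, cde, cdf, ceg, dfg

giving chain groups C_0 ≅ Z^7, C_1 ≅ Z^21, C_2 ≅ Z^14.

The boundary map ∂_1: C_1 → C_0 is given by ∂[p,q] = [q] − [p]. For instance
  ∂be = e − b.
As a 7×21 matrix over Z this has rank 6, with invariant factors (1,1,1,1,1,1).

∂_2: C_2 → C_1 maps a triangle to the signed sum of its edges. For instance
  ∂beg = eg − bg + be,
  ∂ceg = eg − cg + ce.
The 21×14 boundary matrix has rank 13 and Smith normal form diag(1,1,1,1,1,1,1,1,1,1,1,1,1).

From H_k ≅ ker(∂_k) / im(∂_{k+1}) we obtain:

  H_0: rank C_0 − rank ∂_1 = 7 − 6 = 1, and the invariant factors of ∂_1 are all 1, so H_0 = Z.
  H_1: rank ker ∂_1 − rank ∂_2 = (21 − 6) − 13 = 2, and the invariant factors of ∂_2 are all 1, so H_1 = Z^2.
  H_2: rank ker ∂_2 − rank ∂_3 = (14 − 13) − 0 = 1, and there is no ∂_3, so H_2 = Z.

H_0 ≅ Z,  H_1 ≅ Z^2,  H_2 ≅ Z.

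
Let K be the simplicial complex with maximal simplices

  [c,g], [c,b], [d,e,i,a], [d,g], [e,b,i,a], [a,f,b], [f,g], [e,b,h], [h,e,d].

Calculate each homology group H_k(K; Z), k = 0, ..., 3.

Fix the vertex order a < b < c < d < e < f < g < h < i and write every simplex with vertices in increasing order. Then dim K = 3 and the simplices of K are:

  0-simplices (9): a, b, c, d, e, f, g, h, i
  1-simplices (18): ab, ad, ae, af, ai, bc, be, bf, bh, bi, cg, de, dg, dh, di, eh, ei, fg
  2-simplices (10): abe, abf, abi, ade, adi, aei, beh, bei, deh, dei
  3-simplices (2): abei, adei

giving chain groups C_0 ≅ Z^9, C_1 ≅ Z^18, C_2 ≅ Z^10, C_3 ≅ Z^2.

∂_1: C_1 → C_0 maps an edge to its endpoints' difference, ∂[p,q] = q − p.
As a 9×18 matrix over Z this has rank 8, with invariant factors (1,1,1,1,1,1,1,1).

Boundary ∂_2: C_2 → C_1 acts by ∂[p,q,r] = [q,r] − [p,r] + [p,q]. For instance
  ∂aei = ei − ai + ae,
  ∂abe = be − ae + ab.
The 18×10 boundary matrix has rank 8 and Smith normal form diag(1,1,1,1,1,1,1,1).

The boundary map ∂_3: C_3 → C_2 sends each 3-simplex σ to the alternating sum Σ_i (−1)^i (σ with its i-th vertex removed). For instance
  ∂abei = bei − aei + abi − abe,
  ∂adei = dei − aei + adi − ade.
As a 10×2 matrix over Z this has rank 2, with invariant factors (1,1).

Computing H_k = (kernel of ∂_k) / (image of ∂_{k+1}):

  H_0: rank C_0 − rank ∂_1 = 9 − 8 = 1, and the invariant factors of ∂_1 are all 1, so H_0 ≅ Z.
  H_1: rank ker ∂_1 − rank ∂_2 = (18 − 8) − 8 = 2, and the invariant factors of ∂_2 are all 1, so H_1 ≅ Z^2.
  H_2: rank ker ∂_2 − rank ∂_3 = (10 − 8) − 2 = 0, and the invariant factors of ∂_3 are all 1, so H_2 ≅ 0.
  H_3: rank ker ∂_3 − rank ∂_4 = (2 − 2) − 0 = 0, and there is no ∂_4, so H_3 ≅ 0.

As a check, the Euler characteristic is 9 − 18 + 10 − 2 = -1, which agrees with 1 − 2 + 0 − 0 = -1.

H_0 = Z,  H_1 = Z^2,  H_2 = 0,  H_3 = 0.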